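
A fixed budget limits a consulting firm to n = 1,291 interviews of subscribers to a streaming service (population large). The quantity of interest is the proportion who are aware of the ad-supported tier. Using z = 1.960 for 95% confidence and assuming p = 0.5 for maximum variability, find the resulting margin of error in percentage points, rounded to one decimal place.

SE(p̂) = √[p(1−p)/n] = √[0.2500/1291] = 0.01392.
E = z × SE = 1.960 × 0.01392 = 0.02727, or 2.7 percentage points.

2.7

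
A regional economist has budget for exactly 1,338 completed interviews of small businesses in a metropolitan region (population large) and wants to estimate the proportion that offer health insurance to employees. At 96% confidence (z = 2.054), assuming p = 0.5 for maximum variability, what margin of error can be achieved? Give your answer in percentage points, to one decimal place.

SE(p̂) = √[p(1−p)/n] = √[0.2500/1338] = 0.01367.
E = z × SE = 2.054 × 0.01367 = 0.02808, or 2.8 percentage points.

2.8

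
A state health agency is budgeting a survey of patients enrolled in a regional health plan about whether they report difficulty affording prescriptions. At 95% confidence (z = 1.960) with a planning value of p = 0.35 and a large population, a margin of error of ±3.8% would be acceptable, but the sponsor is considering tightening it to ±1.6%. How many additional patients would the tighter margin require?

2808

At ±3.8%: n = 1.960² × 0.2275 / 0.038² ≈ 605.24 → 606.
At ±1.6%: n = 1.960² × 0.2275 / 0.016² ≈ 3413.92 → 3414.
Additional respondents: 3414 − 606 = 2808.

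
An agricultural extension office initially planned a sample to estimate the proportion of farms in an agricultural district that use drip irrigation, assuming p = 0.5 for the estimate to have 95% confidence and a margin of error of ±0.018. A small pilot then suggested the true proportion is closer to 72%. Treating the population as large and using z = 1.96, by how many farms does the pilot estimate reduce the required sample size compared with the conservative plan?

Conservative (p = 0.5): n = 1.96² × 0.25 / 0.018² ≈ 2964.20 → 2965.
Using p = 0.72: p(1−p) = 0.2016, so n = 1.96² × 0.2016 / 0.018² ≈ 2390.33 → 2391.
Reduction: 2965 − 2391 = 574.

574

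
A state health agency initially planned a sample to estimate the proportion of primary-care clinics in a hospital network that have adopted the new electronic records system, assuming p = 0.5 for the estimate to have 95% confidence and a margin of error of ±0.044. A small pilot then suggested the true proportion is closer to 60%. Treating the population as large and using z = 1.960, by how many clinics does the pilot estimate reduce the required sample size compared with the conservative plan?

20

Conservative (p = 0.5): n = 1.960² × 0.25 / 0.044² ≈ 496.07 → 497.
Using p = 0.60: p(1−p) = 0.2400, so n = 1.960² × 0.2400 / 0.044² ≈ 476.23 → 477.
Reduction: 497 − 477 = 20.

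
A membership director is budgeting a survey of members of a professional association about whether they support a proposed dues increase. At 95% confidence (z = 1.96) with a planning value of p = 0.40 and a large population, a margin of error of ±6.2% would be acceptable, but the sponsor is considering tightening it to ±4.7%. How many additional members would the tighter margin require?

At ±6.2%: n = 1.96² × 0.2400 / 0.062² ≈ 239.85 → 240.
At ±4.7%: n = 1.96² × 0.2400 / 0.047² ≈ 417.38 → 418.
Additional respondents: 418 − 240 = 178.

178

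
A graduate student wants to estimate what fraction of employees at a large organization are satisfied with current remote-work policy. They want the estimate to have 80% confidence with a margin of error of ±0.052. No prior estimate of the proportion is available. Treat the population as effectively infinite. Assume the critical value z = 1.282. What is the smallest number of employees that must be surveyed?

152

With no prior estimate, use p = 0.5, giving p(1−p) = 0.25.
n = z²·p(1−p)/E² = 1.282² × 0.2500 / 0.052² = 1.6435 × 0.2500 / 0.002704 ≈ 151.95.
Rounding up gives n = 152.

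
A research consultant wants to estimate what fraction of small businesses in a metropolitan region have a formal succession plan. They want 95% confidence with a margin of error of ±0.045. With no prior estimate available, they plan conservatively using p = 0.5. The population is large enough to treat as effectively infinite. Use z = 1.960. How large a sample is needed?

With p = 0.5, p(1−p) = 0.25.
n = z²·p(1−p)/E² = 1.960² × 0.2500 / 0.045² = 3.8416 × 0.2500 / 0.002025 ≈ 474.27.
Rounding up gives n = 475.

475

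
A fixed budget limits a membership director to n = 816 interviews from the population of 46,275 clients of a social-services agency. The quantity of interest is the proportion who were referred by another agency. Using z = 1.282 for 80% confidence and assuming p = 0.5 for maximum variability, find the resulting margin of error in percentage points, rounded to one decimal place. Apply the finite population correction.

2.2

Finite-population factor: (N−n)/(N−1) = (46275−816)/(46275−1) = 0.9824.
SE(p̂) = √[p(1−p)/n · (N−n)/(N−1)] = √[0.2500/816 × 0.9824] = 0.01735.
E = z × SE = 1.282 × 0.01735 = 0.02224 ≈ 2.2 percentage points.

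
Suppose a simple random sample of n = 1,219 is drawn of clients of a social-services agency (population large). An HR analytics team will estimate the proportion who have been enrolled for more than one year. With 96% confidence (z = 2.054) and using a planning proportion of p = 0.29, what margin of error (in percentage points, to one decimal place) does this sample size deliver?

SE(p̂) = √[p(1−p)/n] = √[0.2059/1219] = 0.01300.
E = z × SE = 2.054 × 0.01300 = 0.02669, or 2.7 percentage points.

2.7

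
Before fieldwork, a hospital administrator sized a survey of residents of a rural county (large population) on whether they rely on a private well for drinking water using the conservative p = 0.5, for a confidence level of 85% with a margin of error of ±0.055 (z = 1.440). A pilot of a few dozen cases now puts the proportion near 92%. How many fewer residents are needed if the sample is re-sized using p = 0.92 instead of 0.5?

121

Conservative (p = 0.5): n = 1.440² × 0.25 / 0.055² ≈ 171.37 → 172.
Using p = 0.92: p(1−p) = 0.0736, so n = 1.440² × 0.0736 / 0.055² ≈ 50.45 → 51.
Reduction: 172 − 51 = 121.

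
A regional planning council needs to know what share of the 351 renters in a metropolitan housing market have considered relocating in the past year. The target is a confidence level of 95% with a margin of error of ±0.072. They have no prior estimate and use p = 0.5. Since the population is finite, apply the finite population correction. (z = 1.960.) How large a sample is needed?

Unadjusted: n₀ = 1.960² × 0.50 × 0.50 / 0.072² ≈ 185.26, so n₀ = 186.
Finite population correction with N = 351: n = n₀ / (1 + (n₀−1)/N) = 186 / (1 + 185/351) = 186 / 1.5271 ≈ 121.80.
Rounding up, n = 122.

122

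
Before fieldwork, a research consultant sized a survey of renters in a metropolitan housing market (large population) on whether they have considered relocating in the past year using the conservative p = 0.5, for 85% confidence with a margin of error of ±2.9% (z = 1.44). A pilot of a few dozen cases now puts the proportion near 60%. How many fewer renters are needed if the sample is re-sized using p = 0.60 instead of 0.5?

25

Conservative (p = 0.5): n = 1.44² × 0.25 / 0.029² ≈ 616.41 → 617.
Using p = 0.60: p(1−p) = 0.2400, so n = 1.44² × 0.2400 / 0.029² ≈ 591.75 → 592.
Reduction: 617 − 592 = 25.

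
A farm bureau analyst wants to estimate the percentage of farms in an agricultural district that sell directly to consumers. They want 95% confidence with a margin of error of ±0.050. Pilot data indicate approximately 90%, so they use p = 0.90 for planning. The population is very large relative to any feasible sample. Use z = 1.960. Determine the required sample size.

With p = 0.90, p(1−p) = 0.0900.
n = z²·p(1−p)/E² = 1.960² × 0.0900 / 0.050² = 3.8416 × 0.0900 / 0.002500 ≈ 138.30.
Rounding up gives n = 139.

139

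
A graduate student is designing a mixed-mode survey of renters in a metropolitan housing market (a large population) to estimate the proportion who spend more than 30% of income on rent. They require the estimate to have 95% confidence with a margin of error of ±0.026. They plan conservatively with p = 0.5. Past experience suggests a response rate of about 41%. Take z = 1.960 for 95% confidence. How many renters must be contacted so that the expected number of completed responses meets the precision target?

3466

Completed interviews needed: n₀ = 1.960² × 0.2500 / 0.026² ≈ 1420.71 → 1421.
At a 41% response rate, contacts needed = 1421 / 0.41 ≈ 3465.85 → 3466.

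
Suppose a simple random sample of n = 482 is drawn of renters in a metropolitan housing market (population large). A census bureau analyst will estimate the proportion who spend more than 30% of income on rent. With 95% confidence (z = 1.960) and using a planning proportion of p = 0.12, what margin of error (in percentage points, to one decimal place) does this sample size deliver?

2.9

SE(p̂) = √[p(1−p)/n] = √[0.1056/482] = 0.01480.
E = z × SE = 1.960 × 0.01480 = 0.02901, or 2.9 percentage points.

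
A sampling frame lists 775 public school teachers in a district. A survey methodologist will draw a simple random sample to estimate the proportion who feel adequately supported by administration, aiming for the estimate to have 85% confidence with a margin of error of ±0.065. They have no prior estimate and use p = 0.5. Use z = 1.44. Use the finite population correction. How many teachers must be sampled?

107

Unadjusted: n₀ = 1.44² × 0.50 × 0.50 / 0.065² ≈ 122.70, so n₀ = 123.
Finite population correction with N = 775: n = n₀ / (1 + (n₀−1)/N) = 123 / (1 + 122/775) = 123 / 1.1574 ≈ 106.27.
Rounding up, n = 107.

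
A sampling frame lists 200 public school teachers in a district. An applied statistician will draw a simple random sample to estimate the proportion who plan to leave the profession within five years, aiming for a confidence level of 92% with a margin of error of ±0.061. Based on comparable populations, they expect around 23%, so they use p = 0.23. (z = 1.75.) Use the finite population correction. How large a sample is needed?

Unadjusted: n₀ = 1.75² × 0.23 × 0.77 / 0.061² ≈ 145.76, so n₀ = 146.
Finite population correction with N = 200: n = n₀ / (1 + (n₀−1)/N) = 146 / (1 + 145/200) = 146 / 1.7250 ≈ 84.64.
Rounding up, n = 85.

85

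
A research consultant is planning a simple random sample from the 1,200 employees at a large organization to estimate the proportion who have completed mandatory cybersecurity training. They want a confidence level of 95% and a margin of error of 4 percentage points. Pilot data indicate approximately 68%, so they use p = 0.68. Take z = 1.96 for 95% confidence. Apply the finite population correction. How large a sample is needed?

365

Unadjusted: n₀ = 1.96² × 0.68 × 0.32 / 0.040² ≈ 522.46, so n₀ = 523.
Finite population correction with N = 1,200: n = n₀ / (1 + (n₀−1)/N) = 523 / (1 + 522/1200) = 523 / 1.4350 ≈ 364.46.
Rounding up, n = 365.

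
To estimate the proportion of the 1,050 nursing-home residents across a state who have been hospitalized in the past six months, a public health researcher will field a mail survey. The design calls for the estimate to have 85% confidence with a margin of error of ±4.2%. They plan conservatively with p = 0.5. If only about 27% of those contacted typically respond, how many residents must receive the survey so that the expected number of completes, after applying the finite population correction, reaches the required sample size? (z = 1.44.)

Completed interviews needed (unadjusted): n₀ = 1.44² × 0.2500 / 0.042² ≈ 293.88 → 294.
FPC for N = 1,050: n = 294 / (1 + 293/1050) = 294 / 1.2790 ≈ 229.86 → 230.
At a 27% response rate, contacts needed = 230 / 0.27 ≈ 851.85 → 852.

852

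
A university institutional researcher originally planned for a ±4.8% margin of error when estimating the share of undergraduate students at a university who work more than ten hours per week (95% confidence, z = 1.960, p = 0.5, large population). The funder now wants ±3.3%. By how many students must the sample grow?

At ±4.8%: n = 1.960² × 0.2500 / 0.048² ≈ 416.84 → 417.
At ±3.3%: n = 1.960² × 0.2500 / 0.033² ≈ 881.91 → 882.
Additional respondents: 882 − 417 = 465.

465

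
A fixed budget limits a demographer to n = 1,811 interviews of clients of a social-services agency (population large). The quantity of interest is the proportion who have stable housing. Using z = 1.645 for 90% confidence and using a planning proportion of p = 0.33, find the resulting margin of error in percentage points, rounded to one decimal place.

SE(p̂) = √[p(1−p)/n] = √[0.2211/1811] = 0.01105.
E = z × SE = 1.645 × 0.01105 = 0.01818, or 1.8 percentage points.

1.8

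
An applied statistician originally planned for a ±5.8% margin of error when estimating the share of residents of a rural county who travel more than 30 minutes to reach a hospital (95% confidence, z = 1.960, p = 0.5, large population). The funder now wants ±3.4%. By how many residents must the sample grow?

At ±5.8%: n = 1.960² × 0.2500 / 0.058² ≈ 285.49 → 286.
At ±3.4%: n = 1.960² × 0.2500 / 0.034² ≈ 830.80 → 831.
Additional respondents: 831 − 286 = 545.

545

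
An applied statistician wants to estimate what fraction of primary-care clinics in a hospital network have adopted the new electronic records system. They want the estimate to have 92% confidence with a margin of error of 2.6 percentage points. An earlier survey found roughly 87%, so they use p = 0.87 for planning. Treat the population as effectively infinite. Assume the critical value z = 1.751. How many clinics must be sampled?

With p = 0.87, p(1−p) = 0.1131.
n = z²·p(1−p)/E² = 1.751² × 0.1131 / 0.026² = 3.0660 × 0.1131 / 0.000676 ≈ 512.97.
Rounding up gives n = 513.

513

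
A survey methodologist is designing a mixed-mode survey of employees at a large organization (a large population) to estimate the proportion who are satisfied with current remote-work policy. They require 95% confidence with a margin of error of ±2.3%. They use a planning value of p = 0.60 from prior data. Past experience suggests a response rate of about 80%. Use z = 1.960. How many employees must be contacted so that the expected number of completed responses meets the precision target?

2179

Completed interviews needed: n₀ = 1.960² × 0.2400 / 0.023² ≈ 1742.88 → 1743.
At an 80% response rate, contacts needed = 1743 / 0.80 ≈ 2178.75 → 2179.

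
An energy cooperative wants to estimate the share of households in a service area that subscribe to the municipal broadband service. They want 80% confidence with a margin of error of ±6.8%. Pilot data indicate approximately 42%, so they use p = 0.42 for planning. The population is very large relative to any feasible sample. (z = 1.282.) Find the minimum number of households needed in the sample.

87

With p = 0.42, p(1−p) = 0.2436.
n = z²·p(1−p)/E² = 1.282² × 0.2436 / 0.068² = 1.6435 × 0.2436 / 0.004624 ≈ 86.58.
Rounding up gives n = 87.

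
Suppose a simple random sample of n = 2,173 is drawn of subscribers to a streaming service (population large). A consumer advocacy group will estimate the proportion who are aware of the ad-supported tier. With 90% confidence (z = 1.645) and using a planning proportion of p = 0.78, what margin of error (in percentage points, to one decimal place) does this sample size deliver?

SE(p̂) = √[p(1−p)/n] = √[0.1716/2173] = 0.00889.
E = z × SE = 1.645 × 0.00889 = 0.01462, or 1.5 percentage points.

1.5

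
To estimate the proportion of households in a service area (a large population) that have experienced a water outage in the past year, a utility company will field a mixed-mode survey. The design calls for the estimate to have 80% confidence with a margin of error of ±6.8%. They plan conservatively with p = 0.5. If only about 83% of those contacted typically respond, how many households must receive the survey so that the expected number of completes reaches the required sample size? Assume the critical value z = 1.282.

108

Completed interviews needed: n₀ = 1.282² × 0.2500 / 0.068² ≈ 88.86 → 89.
At an 83% response rate, contacts needed = 89 / 0.83 ≈ 107.23 → 108.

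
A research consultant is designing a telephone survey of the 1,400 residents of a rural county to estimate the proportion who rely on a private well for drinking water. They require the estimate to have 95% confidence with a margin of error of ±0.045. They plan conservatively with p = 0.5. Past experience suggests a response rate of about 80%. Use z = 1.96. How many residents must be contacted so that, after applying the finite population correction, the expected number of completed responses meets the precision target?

Completed interviews needed (unadjusted): n₀ = 1.96² × 0.2500 / 0.045² ≈ 474.27 → 475.
FPC for N = 1,400: n = 475 / (1 + 474/1400) = 475 / 1.3386 ≈ 354.86 → 355.
At an 80% response rate, contacts needed = 355 / 0.80 ≈ 443.75 → 444.

444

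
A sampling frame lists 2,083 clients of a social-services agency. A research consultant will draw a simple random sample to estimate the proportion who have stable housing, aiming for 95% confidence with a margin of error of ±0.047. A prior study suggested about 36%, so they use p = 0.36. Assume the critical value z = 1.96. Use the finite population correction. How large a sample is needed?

337

Unadjusted: n₀ = 1.96² × 0.36 × 0.64 / 0.047² ≈ 400.68, so n₀ = 401.
Finite population correction with N = 2,083: n = n₀ / (1 + (n₀−1)/N) = 401 / (1 + 400/2083) = 401 / 1.1920 ≈ 336.40.
Rounding up, n = 337.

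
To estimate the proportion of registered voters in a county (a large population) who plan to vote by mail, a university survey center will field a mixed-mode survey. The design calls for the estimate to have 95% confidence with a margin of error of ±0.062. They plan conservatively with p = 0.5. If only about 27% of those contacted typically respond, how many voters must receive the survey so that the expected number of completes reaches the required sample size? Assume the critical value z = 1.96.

Completed interviews needed: n₀ = 1.96² × 0.2500 / 0.062² ≈ 249.84 → 250.
At a 27% response rate, contacts needed = 250 / 0.27 ≈ 925.93 → 926.

926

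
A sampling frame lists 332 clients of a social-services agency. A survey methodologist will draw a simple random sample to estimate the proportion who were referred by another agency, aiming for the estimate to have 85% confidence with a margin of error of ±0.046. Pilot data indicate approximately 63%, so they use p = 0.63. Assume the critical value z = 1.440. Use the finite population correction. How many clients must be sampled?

Unadjusted: n₀ = 1.440² × 0.63 × 0.37 / 0.046² ≈ 228.43, so n₀ = 229.
Finite population correction with N = 332: n = n₀ / (1 + (n₀−1)/N) = 229 / (1 + 228/332) = 229 / 1.6867 ≈ 135.76.
Rounding up, n = 136.

136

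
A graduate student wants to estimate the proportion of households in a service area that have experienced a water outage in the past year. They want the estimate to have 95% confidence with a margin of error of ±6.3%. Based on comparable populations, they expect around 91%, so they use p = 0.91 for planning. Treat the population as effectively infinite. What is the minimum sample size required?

For 95% confidence, z = 1.960.
With p = 0.91, p(1−p) = 0.0819.
n = z²·p(1−p)/E² = 1.960² × 0.0819 / 0.063² = 3.8416 × 0.0819 / 0.003969 ≈ 79.27.
Rounding up gives n = 80.

80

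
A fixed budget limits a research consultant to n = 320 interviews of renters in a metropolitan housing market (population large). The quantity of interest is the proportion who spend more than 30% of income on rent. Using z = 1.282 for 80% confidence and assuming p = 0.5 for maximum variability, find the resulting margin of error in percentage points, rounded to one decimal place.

SE(p̂) = √[p(1−p)/n] = √[0.2500/320] = 0.02795.
E = z × SE = 1.282 × 0.02795 = 0.03583, or 3.6 percentage points.

3.6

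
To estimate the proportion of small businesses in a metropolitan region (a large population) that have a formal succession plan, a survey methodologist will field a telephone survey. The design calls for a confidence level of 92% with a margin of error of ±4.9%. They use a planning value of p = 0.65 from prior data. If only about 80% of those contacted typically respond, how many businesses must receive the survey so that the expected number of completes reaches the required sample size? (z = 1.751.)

Completed interviews needed: n₀ = 1.751² × 0.2275 / 0.049² ≈ 290.51 → 291.
At an 80% response rate, contacts needed = 291 / 0.80 ≈ 363.75 → 364.

364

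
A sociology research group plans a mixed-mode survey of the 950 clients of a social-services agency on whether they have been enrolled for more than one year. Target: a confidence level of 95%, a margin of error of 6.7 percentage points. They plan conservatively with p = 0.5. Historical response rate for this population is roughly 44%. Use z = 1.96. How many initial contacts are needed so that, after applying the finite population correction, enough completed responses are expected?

398

Completed interviews needed (unadjusted): n₀ = 1.96² × 0.2500 / 0.067² ≈ 213.95 → 214.
FPC for N = 950: n = 214 / (1 + 213/950) = 214 / 1.2242 ≈ 174.81 → 175.
At a 44% response rate, contacts needed = 175 / 0.44 ≈ 397.73 → 398.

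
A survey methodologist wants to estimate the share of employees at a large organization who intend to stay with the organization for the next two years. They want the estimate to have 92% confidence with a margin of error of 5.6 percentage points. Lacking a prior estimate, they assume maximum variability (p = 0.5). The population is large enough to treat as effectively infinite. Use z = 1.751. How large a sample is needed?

245

With p = 0.5, p(1−p) = 0.25.
n = z²·p(1−p)/E² = 1.751² × 0.2500 / 0.056² = 3.0660 × 0.2500 / 0.003136 ≈ 244.42.
Rounding up gives n = 245.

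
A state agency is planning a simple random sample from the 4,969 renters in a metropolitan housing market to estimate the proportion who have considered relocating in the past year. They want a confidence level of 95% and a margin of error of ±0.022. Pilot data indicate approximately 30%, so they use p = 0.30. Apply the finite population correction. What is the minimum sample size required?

For 95% confidence, z = 1.960.
Unadjusted: n₀ = 1.960² × 0.30 × 0.70 / 0.022² ≈ 1666.81, so n₀ = 1667.
Finite population correction with N = 4,969: n = n₀ / (1 + (n₀−1)/N) = 1667 / (1 + 1666/4969) = 1667 / 1.3353 ≈ 1248.43.
Rounding up, n = 1249.

1249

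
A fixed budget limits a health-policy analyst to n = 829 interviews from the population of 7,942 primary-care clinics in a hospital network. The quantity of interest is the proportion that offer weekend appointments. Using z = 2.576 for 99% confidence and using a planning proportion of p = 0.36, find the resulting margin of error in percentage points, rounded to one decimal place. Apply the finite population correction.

4.1

Finite-population factor: (N−n)/(N−1) = (7942−829)/(7942−1) = 0.8957.
SE(p̂) = √[p(1−p)/n · (N−n)/(N−1)] = √[0.2304/829 × 0.8957] = 0.01578.
E = z × SE = 2.576 × 0.01578 = 0.04064 ≈ 4.1 percentage points.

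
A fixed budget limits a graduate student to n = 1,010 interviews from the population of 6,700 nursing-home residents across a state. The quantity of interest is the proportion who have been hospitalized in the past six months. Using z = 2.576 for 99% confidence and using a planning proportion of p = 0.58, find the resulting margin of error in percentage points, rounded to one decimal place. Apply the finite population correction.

Finite-population factor: (N−n)/(N−1) = (6700−1010)/(6700−1) = 0.8494.
SE(p̂) = √[p(1−p)/n · (N−n)/(N−1)] = √[0.2436/1010 × 0.8494] = 0.01431.
E = z × SE = 2.576 × 0.01431 = 0.03687 ≈ 3.7 percentage points.

3.7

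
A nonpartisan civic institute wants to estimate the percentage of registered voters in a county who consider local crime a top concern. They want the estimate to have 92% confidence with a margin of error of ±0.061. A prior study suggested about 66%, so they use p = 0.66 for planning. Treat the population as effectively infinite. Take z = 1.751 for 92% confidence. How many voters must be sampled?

With p = 0.66, p(1−p) = 0.2244.
n = z²·p(1−p)/E² = 1.751² × 0.2244 / 0.061² = 3.0660 × 0.2244 / 0.003721 ≈ 184.90.
Rounding up gives n = 185.

185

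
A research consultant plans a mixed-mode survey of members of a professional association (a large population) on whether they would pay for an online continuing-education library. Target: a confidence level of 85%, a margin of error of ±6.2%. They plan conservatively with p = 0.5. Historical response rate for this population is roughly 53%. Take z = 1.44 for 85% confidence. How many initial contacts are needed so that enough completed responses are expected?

255

Completed interviews needed: n₀ = 1.44² × 0.2500 / 0.062² ≈ 134.86 → 135.
At a 53% response rate, contacts needed = 135 / 0.53 ≈ 254.72 → 255.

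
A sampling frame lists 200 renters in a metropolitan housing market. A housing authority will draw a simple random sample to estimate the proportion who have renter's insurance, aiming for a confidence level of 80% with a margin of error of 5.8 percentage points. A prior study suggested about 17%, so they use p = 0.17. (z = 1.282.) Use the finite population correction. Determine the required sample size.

Unadjusted: n₀ = 1.282² × 0.17 × 0.83 / 0.058² ≈ 68.94, so n₀ = 69.
Finite population correction with N = 200: n = n₀ / (1 + (n₀−1)/N) = 69 / (1 + 68/200) = 69 / 1.3400 ≈ 51.49.
Rounding up, n = 52.

52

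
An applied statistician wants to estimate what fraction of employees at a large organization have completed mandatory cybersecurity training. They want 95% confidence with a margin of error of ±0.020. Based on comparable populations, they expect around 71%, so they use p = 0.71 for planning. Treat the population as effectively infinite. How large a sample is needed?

1978

For 95% confidence, z = 1.96.
With p = 0.71, p(1−p) = 0.2059.
n = z²·p(1−p)/E² = 1.96² × 0.2059 / 0.020² = 3.8416 × 0.2059 / 0.000400 ≈ 1977.46.
Rounding up gives n = 1978.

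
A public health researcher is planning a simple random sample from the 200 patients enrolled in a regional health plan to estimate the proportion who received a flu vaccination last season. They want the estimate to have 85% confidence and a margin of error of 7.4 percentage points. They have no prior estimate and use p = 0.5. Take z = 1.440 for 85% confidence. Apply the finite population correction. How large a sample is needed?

65

Unadjusted: n₀ = 1.440² × 0.50 × 0.50 / 0.074² ≈ 94.67, so n₀ = 95.
Finite population correction with N = 200: n = n₀ / (1 + (n₀−1)/N) = 95 / (1 + 94/200) = 95 / 1.4700 ≈ 64.63.
Rounding up, n = 65.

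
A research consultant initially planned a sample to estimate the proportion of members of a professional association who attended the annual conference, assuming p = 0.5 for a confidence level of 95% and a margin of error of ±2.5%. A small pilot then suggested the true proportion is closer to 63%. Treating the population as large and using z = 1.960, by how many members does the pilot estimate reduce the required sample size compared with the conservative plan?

Conservative (p = 0.5): n = 1.960² × 0.25 / 0.025² ≈ 1536.64 → 1537.
Using p = 0.63: p(1−p) = 0.2331, so n = 1.960² × 0.2331 / 0.025² ≈ 1432.76 → 1433.
Reduction: 1537 − 1433 = 104.

104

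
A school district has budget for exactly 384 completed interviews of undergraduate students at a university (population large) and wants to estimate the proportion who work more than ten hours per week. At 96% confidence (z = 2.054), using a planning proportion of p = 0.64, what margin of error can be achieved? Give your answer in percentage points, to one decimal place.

SE(p̂) = √[p(1−p)/n] = √[0.2304/384] = 0.02449.
E = z × SE = 2.054 × 0.02449 = 0.05031, or 5.0 percentage points.

5.0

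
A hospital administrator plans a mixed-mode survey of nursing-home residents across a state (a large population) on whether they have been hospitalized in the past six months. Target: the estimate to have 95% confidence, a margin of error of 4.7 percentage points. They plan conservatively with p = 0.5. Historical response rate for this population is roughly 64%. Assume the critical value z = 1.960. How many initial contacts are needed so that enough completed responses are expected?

Completed interviews needed: n₀ = 1.960² × 0.2500 / 0.047² ≈ 434.77 → 435.
At a 64% response rate, contacts needed = 435 / 0.64 ≈ 679.69 → 680.

680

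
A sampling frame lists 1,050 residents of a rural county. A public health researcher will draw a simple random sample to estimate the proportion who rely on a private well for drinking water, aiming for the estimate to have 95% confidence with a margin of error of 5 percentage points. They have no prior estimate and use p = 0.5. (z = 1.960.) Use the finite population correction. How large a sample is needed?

Unadjusted: n₀ = 1.960² × 0.50 × 0.50 / 0.050² ≈ 384.16, so n₀ = 385.
Finite population correction with N = 1,050: n = n₀ / (1 + (n₀−1)/N) = 385 / (1 + 384/1050) = 385 / 1.3657 ≈ 281.90.
Rounding up, n = 282.

282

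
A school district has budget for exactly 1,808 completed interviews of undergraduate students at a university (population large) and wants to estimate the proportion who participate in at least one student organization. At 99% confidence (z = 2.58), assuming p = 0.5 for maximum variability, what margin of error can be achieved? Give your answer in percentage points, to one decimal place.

3.0

SE(p̂) = √[p(1−p)/n] = √[0.2500/1808] = 0.01176.
E = z × SE = 2.58 × 0.01176 = 0.03034, or 3.0 percentage points.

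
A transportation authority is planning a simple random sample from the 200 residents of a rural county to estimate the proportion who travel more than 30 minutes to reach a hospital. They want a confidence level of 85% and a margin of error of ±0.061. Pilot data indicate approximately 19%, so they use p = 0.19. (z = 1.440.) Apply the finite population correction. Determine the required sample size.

61

Unadjusted: n₀ = 1.440² × 0.19 × 0.81 / 0.061² ≈ 85.76, so n₀ = 86.
Finite population correction with N = 200: n = n₀ / (1 + (n₀−1)/N) = 86 / (1 + 85/200) = 86 / 1.4250 ≈ 60.35.
Rounding up, n = 61.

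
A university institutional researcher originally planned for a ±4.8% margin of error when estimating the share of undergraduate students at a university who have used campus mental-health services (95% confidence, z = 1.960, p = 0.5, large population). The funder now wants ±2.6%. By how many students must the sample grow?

1004

At ±4.8%: n = 1.960² × 0.2500 / 0.048² ≈ 416.84 → 417.
At ±2.6%: n = 1.960² × 0.2500 / 0.026² ≈ 1420.71 → 1421.
Additional respondents: 1421 − 417 = 1004.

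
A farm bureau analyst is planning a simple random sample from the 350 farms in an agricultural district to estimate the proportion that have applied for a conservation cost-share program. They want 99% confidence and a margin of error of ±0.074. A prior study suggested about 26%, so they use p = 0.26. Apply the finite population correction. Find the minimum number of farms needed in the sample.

For 99% confidence, z = 2.58.
Unadjusted: n₀ = 2.58² × 0.26 × 0.74 / 0.074² ≈ 233.87, so n₀ = 234.
Finite population correction with N = 350: n = n₀ / (1 + (n₀−1)/N) = 234 / (1 + 233/350) = 234 / 1.6657 ≈ 140.48.
Rounding up, n = 141.

141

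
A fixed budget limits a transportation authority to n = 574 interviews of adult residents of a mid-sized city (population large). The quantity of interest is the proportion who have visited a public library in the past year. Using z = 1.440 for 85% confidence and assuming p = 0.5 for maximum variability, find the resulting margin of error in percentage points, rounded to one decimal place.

3.0

SE(p̂) = √[p(1−p)/n] = √[0.2500/574] = 0.02087.
E = z × SE = 1.440 × 0.02087 = 0.03005, or 3.0 percentage points.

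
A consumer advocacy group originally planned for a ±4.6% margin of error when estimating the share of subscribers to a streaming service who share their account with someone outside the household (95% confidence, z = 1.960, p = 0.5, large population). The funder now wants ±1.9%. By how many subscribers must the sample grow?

2207

At ±4.6%: n = 1.960² × 0.2500 / 0.046² ≈ 453.88 → 454.
At ±1.9%: n = 1.960² × 0.2500 / 0.019² ≈ 2660.39 → 2661.
Additional respondents: 2661 − 454 = 2207.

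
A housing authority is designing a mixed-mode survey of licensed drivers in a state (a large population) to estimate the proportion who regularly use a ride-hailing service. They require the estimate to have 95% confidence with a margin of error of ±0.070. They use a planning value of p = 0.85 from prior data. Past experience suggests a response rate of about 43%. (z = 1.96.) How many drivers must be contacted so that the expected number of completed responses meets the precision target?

Completed interviews needed: n₀ = 1.96² × 0.1275 / 0.070² ≈ 99.96 → 100.
At a 43% response rate, contacts needed = 100 / 0.43 ≈ 232.56 → 233.

233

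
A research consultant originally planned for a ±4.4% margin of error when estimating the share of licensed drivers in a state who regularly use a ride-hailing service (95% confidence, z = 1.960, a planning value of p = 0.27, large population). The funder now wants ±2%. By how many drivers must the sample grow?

1501

At ±4.4%: n = 1.960² × 0.1971 / 0.044² ≈ 391.11 → 392.
At ±2%: n = 1.960² × 0.1971 / 0.020² ≈ 1892.95 → 1893.
Additional respondents: 1893 − 392 = 1501.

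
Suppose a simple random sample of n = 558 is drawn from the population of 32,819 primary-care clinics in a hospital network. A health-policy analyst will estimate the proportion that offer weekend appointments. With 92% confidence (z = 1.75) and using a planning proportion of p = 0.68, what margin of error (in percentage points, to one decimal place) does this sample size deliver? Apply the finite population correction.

Finite-population factor: (N−n)/(N−1) = (32819−558)/(32819−1) = 0.9830.
SE(p̂) = √[p(1−p)/n · (N−n)/(N−1)] = √[0.2176/558 × 0.9830] = 0.01958.
E = z × SE = 1.75 × 0.01958 = 0.03426 ≈ 3.4 percentage points.

3.4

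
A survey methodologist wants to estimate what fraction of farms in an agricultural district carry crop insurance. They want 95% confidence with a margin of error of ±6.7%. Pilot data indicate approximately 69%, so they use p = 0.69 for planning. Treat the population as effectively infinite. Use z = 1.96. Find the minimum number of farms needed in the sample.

With p = 0.69, p(1−p) = 0.2139.
n = z²·p(1−p)/E² = 1.96² × 0.2139 / 0.067² = 3.8416 × 0.2139 / 0.004489 ≈ 183.05.
Rounding up gives n = 184.

184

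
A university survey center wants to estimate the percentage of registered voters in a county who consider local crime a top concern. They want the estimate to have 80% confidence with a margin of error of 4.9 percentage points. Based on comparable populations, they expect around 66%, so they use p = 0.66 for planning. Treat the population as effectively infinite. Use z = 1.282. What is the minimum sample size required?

154

With p = 0.66, p(1−p) = 0.2244.
n = z²·p(1−p)/E² = 1.282² × 0.2244 / 0.049² = 1.6435 × 0.2244 / 0.002401 ≈ 153.61.
Rounding up gives n = 154.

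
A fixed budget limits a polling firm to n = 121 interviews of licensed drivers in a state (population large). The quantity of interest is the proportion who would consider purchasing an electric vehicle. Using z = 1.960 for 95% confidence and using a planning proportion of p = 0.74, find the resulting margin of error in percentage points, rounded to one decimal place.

7.8

SE(p̂) = √[p(1−p)/n] = √[0.1924/121] = 0.03988.
E = z × SE = 1.960 × 0.03988 = 0.07816, or 7.8 percentage points.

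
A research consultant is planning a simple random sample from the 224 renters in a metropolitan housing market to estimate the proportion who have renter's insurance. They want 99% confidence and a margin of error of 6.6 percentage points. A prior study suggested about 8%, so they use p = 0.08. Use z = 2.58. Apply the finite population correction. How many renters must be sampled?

76

Unadjusted: n₀ = 2.58² × 0.08 × 0.92 / 0.066² ≈ 112.47, so n₀ = 113.
Finite population correction with N = 224: n = n₀ / (1 + (n₀−1)/N) = 113 / (1 + 112/224) = 113 / 1.5000 ≈ 75.33.
Rounding up, n = 76.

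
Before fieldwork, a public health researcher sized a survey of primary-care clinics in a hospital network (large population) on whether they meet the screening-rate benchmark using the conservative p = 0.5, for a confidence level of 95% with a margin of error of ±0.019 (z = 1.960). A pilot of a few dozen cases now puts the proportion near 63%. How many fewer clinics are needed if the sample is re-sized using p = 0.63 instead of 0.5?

180

Conservative (p = 0.5): n = 1.960² × 0.25 / 0.019² ≈ 2660.39 → 2661.
Using p = 0.63: p(1−p) = 0.2331, so n = 1.960² × 0.2331 / 0.019² ≈ 2480.55 → 2481.
Reduction: 2661 − 2481 = 180.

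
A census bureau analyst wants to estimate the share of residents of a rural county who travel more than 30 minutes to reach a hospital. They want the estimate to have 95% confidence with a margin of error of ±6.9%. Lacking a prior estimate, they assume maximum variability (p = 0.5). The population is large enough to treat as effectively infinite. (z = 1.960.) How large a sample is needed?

With p = 0.5, p(1−p) = 0.25.
n = z²·p(1−p)/E² = 1.960² × 0.2500 / 0.069² = 3.8416 × 0.2500 / 0.004761 ≈ 201.72.
Rounding up gives n = 202.

202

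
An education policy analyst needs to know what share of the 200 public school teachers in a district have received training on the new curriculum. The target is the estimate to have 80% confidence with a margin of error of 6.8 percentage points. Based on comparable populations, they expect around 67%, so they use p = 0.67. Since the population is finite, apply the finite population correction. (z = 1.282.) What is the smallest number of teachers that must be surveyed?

57

Unadjusted: n₀ = 1.282² × 0.67 × 0.33 / 0.068² ≈ 78.59, so n₀ = 79.
Finite population correction with N = 200: n = n₀ / (1 + (n₀−1)/N) = 79 / (1 + 78/200) = 79 / 1.3900 ≈ 56.83.
Rounding up, n = 57.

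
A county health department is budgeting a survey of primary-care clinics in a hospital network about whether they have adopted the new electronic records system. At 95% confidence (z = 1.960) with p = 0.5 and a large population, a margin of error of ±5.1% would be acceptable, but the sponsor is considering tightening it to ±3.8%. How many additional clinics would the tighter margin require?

296

At ±5.1%: n = 1.960² × 0.2500 / 0.051² ≈ 369.24 → 370.
At ±3.8%: n = 1.960² × 0.2500 / 0.038² ≈ 665.10 → 666.
Additional respondents: 666 − 370 = 296.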